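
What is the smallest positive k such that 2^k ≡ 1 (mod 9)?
Powers of 2 mod 9: 2^1≡2, 2^2≡4, 2^3≡8, 2^4≡7, 2^5≡5, 2^6≡1. Order = 6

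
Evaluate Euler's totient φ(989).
924

Prime factorization: 989 = 23 × 43
Using the formula φ(n) = n × Π(1 - 1/p) for each prime factor p:
φ(989) = 989 × (1 - 1/23) × (1 - 1/43)
φ(989) = 924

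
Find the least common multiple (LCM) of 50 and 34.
850

First find GCD(50, 34) using the Euclidean algorithm:
50 = 1 × 34 + 16
34 = 2 × 16 + 2
16 = 8 × 2 + 0
GCD(50, 34) = 2

LCM formula: LCM(a, b) = (a × b) / GCD(a, b)
LCM(50, 34) = (50 × 34) / 2
LCM(50, 34) = 1700 / 2
LCM(50, 34) = 850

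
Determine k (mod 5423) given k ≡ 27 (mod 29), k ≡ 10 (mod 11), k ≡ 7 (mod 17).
3101

Using the Chinese Remainder Theorem:
M = product of moduli = 5423
For equation 1: M_1 = 187, 187 ≡ 13 (mod 29), inverse of 187 mod 29 is 9 (check: 13 × 9 = 117 ≡ 1 (mod 29))
For equation 2: M_2 = 493, 493 ≡ 9 (mod 11), inverse of 493 mod 11 is 5 (check: 9 × 5 = 45 ≡ 1 (mod 11))
For equation 3: M_3 = 319, 319 ≡ 13 (mod 17), inverse of 319 mod 17 is 4 (check: 13 × 4 = 52 ≡ 1 (mod 17))
Combine: k ≡ Σ r_i×M_i×(M_i⁻¹ mod m_i) = 27×187×9 + 10×493×5 + 7×319×4 = 45441 + 24650 + 8932 = 79023
79023 mod 5423 = 3101
k ≡ 3101 (mod 5423)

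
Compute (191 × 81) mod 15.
6

(191 × 81) = 15471
15471 mod 15 = 6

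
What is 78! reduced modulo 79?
By Wilson's theorem, (78)! ≡ -1 ≡ 78 (mod 79)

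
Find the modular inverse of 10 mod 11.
10^(-1) ≡ 10 (mod 11). Verification: 10 × 10 = 100 ≡ 1 (mod 11)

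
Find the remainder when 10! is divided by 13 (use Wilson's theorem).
(12)! = (10)! × (11) × (12) ≡ -1 (mod 13). So (10)! ≡ -1 × [(12)(11)]^(-1) ≡ 6 (mod 13)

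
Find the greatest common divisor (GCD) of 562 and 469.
1

Using the Euclidean algorithm:
562 = 1 × 469 + 93
469 = 5 × 93 + 4
93 = 23 × 4 + 1
4 = 4 × 1 + 0

GCD(562, 469) = 1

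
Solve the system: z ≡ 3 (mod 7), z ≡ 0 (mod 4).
M = 7 × 4 = 28. M₁ = 4, y₁ ≡ 2 (mod 7). M₂ = 7, y₂ ≡ 3 (mod 4). z = 3×4×2 + 0×7×3 ≡ 24 (mod 28)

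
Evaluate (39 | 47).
(39/47) = 39^{23} mod 47 = -1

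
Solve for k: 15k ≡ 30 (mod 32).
2

Since gcd(15, 32) = 1 divides 30, a solution exists.
Multiply both sides by the inverse of 15 mod 32:
  15^(-1) mod 32 = 15
  x ≡ 15 × 30 ≡ 450 ≡ 2 (mod 32)
Verification: 15 × 2 = 30 = 0 × 32 + 30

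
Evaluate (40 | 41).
(40/41) = 40^{20} mod 41 = 1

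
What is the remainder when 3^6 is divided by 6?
6 = 4 + 2 (binary 110). Repeated squaring mod 6: 3^1 ≡ 3; 3^2 ≡ 3² = 9 ≡ 3; 3^4 ≡ 3² = 9 ≡ 3. Multiply: 3^6 = 3^4 × 3^2 ≡ 3 × 3 (mod 6): 3 × 3 = 9 ≡ 3. So 3^6 ≡ 3 (mod 6).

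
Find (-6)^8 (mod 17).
(-6) ≡ 11 (mod 17). 8 = 8 (binary 1000). Repeated squaring mod 17: 11^1 ≡ 11; 11^2 ≡ 11² = 121 ≡ 2; 11^4 ≡ 2² = 4 ≡ 4; 11^8 ≡ 4² = 16 ≡ 16. So (-6)^8 ≡ 16 (mod 17).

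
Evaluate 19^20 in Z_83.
Using repeated squaring. 20 = 16 + 4 (binary 10100). Repeated squaring mod 83: 19^1 ≡ 19; 19^2 ≡ 19² = 361 ≡ 29; 19^4 ≡ 29² = 841 ≡ 11; 19^8 ≡ 11² = 121 ≡ 38; 19^16 ≡ 38² = 1444 ≡ 33. Multiply: 19^20 = 19^16 × 19^4 ≡ 33 × 11 (mod 83): 33 × 11 = 363 ≡ 31. So 19^20 ≡ 31 (mod 83).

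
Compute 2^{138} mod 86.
54

Using successive squaring:
Binary expansion of 138: 10001010
Powers of 2 mod 86 (each is the square of the previous):
  2^1 ≡ 2 (mod 86)
  2^2 ≡ 2² = 4 ≡ 4 (mod 86)
  2^4 ≡ 4² = 16 ≡ 16 (mod 86)
  2^8 ≡ 16² = 256 ≡ 84 (mod 86)
  2^16 ≡ 84² = 7056 ≡ 4 (mod 86)
  2^32 ≡ 4² = 16 ≡ 16 (mod 86)
  2^64 ≡ 16² = 256 ≡ 84 (mod 86)
  2^128 ≡ 84² = 7056 ≡ 4 (mod 86)
138 = 128 + 8 + 2, so 2^138 = 2^128 × 2^8 × 2^2 ≡ 4 × 84 × 4 (mod 86)
Multiplying step by step:
  4 × 84 = 336 ≡ 78 (mod 86)
  78 × 4 = 312 ≡ 54 (mod 86)
Result: 2^138 ≡ 54 (mod 86)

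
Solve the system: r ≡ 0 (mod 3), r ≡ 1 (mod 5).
M = 3 × 5 = 15. M₁ = 5, y₁ ≡ 2 (mod 3). M₂ = 3, y₂ ≡ 2 (mod 5). r = 0×5×2 + 1×3×2 ≡ 6 (mod 15)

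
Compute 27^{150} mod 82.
9

Using successive squaring:
Binary expansion of 150: 10010110
Powers of 27 mod 82 (each is the square of the previous):
  27^1 ≡ 27 (mod 82)
  27^2 ≡ 27² = 729 ≡ 73 (mod 82)
  27^4 ≡ 73² = 5329 ≡ 81 (mod 82)
  27^8 ≡ 81² = 6561 ≡ 1 (mod 82)
  27^16 ≡ 1² = 1 ≡ 1 (mod 82)
  27^32 ≡ 1² = 1 ≡ 1 (mod 82)
  27^64 ≡ 1² = 1 ≡ 1 (mod 82)
  27^128 ≡ 1² = 1 ≡ 1 (mod 82)
150 = 128 + 16 + 4 + 2, so 27^150 = 27^128 × 27^16 × 27^4 × 27^2 ≡ 1 × 1 × 81 × 73 (mod 82)
Multiplying step by step:
  1 × 1 = 1 ≡ 1 (mod 82)
  1 × 81 = 81 ≡ 81 (mod 82)
  81 × 73 = 5913 ≡ 9 (mod 82)
Result: 27^150 ≡ 9 (mod 82)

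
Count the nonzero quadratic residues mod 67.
For prime 67, there are (p-1)/2 = (67-1)/2 = 33 quadratic residues (excluding 0).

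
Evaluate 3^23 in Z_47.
Using repeated squaring. 23 = 16 + 4 + 2 + 1 (binary 10111). Repeated squaring mod 47: 3^1 ≡ 3; 3^2 ≡ 3² = 9 ≡ 9; 3^4 ≡ 9² = 81 ≡ 34; 3^8 ≡ 34² = 1156 ≡ 28; 3^16 ≡ 28² = 784 ≡ 32. Multiply: 3^23 = 3^16 × 3^4 × 3^2 × 3^1 ≡ 32 × 34 × 9 × 3 (mod 47): 32 × 34 = 1088 ≡ 7; 7 × 9 = 63 ≡ 16; 16 × 3 = 48 ≡ 1. So 3^23 ≡ 1 (mod 47).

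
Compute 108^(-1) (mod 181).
108^(-1) ≡ 119 (mod 181). Verification: 108 × 119 = 12852 ≡ 1 (mod 181)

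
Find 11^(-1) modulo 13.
6

Using Extended Euclidean Algorithm:
gcd(11, 13) = 1
Bezout coefficients: 11 × 6 + 13 × -5 = 1
So 11 × 6 ≡ 1 (mod 13)
The inverse is 6 mod 13 = 6
Verification: 11 × 6 = 66 = 5 × 13 + 1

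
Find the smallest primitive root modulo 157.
p - 1 = 156 has prime divisors 2, 3, 13. h is a primitive root mod 157 iff h^(156/q) ≢ 1 (mod 157) for each such q.
h = 2: 2^78 ≡ 156, 2^52 ≡ 1, 2^12 ≡ 14 (mod 157); 2^52 ≡ 1, so not a primitive root.
h = 3: 3^78 ≡ 1, 3^52 ≡ 12, 3^12 ≡ 153 (mod 157); 3^78 ≡ 1, so not a primitive root.
h = 4: 4^78 ≡ 1, 4^52 ≡ 1, 4^12 ≡ 39 (mod 157); 4^78 ≡ 1, so not a primitive root.
h = 5: 5^78 ≡ 156, 5^52 ≡ 12, 5^12 ≡ 130 (mod 157); none is 1, so 5 has order 156 and is a primitive root.
The smallest primitive root mod 157 is g = 5.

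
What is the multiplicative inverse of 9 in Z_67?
15

Using Extended Euclidean Algorithm:
gcd(9, 67) = 1
Bezout coefficients: 9 × 15 + 67 × -2 = 1
So 9 × 15 ≡ 1 (mod 67)
The inverse is 15 mod 67 = 15
Verification: 9 × 15 = 135 = 2 × 67 + 1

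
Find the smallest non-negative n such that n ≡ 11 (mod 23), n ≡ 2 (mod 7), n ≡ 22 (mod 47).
7072

Using the Chinese Remainder Theorem:
M = product of moduli = 7567
For equation 1: M_1 = 329, 329 ≡ 7 (mod 23), inverse of 329 mod 23 is 10 (check: 7 × 10 = 70 ≡ 1 (mod 23))
For equation 2: M_2 = 1081, 1081 ≡ 3 (mod 7), inverse of 1081 mod 7 is 5 (check: 3 × 5 = 15 ≡ 1 (mod 7))
For equation 3: M_3 = 161, 161 ≡ 20 (mod 47), inverse of 161 mod 47 is 40 (check: 20 × 40 = 800 ≡ 1 (mod 47))
Combine: n ≡ Σ r_i×M_i×(M_i⁻¹ mod m_i) = 11×329×10 + 2×1081×5 + 22×161×40 = 36190 + 10810 + 141680 = 188680
188680 mod 7567 = 7072
n ≡ 7072 (mod 7567)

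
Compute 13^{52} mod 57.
28

Using successive squaring:
Binary expansion of 52: 110100
Powers of 13 mod 57 (each is the square of the previous):
  13^1 ≡ 13 (mod 57)
  13^2 ≡ 13² = 169 ≡ 55 (mod 57)
  13^4 ≡ 55² = 3025 ≡ 4 (mod 57)
  13^8 ≡ 4² = 16 ≡ 16 (mod 57)
  13^16 ≡ 16² = 256 ≡ 28 (mod 57)
  13^32 ≡ 28² = 784 ≡ 43 (mod 57)
52 = 32 + 16 + 4, so 13^52 = 13^32 × 13^16 × 13^4 ≡ 43 × 28 × 4 (mod 57)
Multiplying step by step:
  43 × 28 = 1204 ≡ 7 (mod 57)
  7 × 4 = 28 ≡ 28 (mod 57)
Result: 13^52 ≡ 28 (mod 57)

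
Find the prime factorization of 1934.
2 × 967

Divide by primes starting from smallest:
1934 ÷ 2 = 967
967 ÷ 967 = 1

1934 = 2 × 967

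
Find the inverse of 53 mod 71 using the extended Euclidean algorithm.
Extended GCD: 53(-4) + 71(3) = 1. So 53^(-1) ≡ 67 ≡ 67 (mod 71). Verify: 53 × 67 = 3551 ≡ 1 (mod 71)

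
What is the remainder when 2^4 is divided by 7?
4 = 4 (binary 100). Repeated squaring mod 7: 2^1 ≡ 2; 2^2 ≡ 2² = 4 ≡ 4; 2^4 ≡ 4² = 16 ≡ 2. So 2^4 ≡ 2 (mod 7).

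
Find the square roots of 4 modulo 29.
The square roots of 4 mod 29 are 27 and 2. Verify: 27² = 729 ≡ 4 (mod 29)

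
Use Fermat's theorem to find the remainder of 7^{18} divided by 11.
9

By Fermat's Little Theorem, a^(p-1) ≡ 1 (mod p) for prime p and gcd(a, p) = 1
Here p = 11, so 7^10 ≡ 1 (mod 11)
We can reduce the exponent: 18 mod 10 = 8
So 7^18 ≡ 7^8 (mod 11)
Computing: 7^8 mod 11 = 9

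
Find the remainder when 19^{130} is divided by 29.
By Fermat: 19^{28} ≡ 1 (mod 29). 130 = 4×28 + 18. So 19^{130} ≡ 19^{18} ≡ 5 (mod 29)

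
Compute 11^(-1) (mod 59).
43

Using Extended Euclidean Algorithm:
gcd(11, 59) = 1
Bezout coefficients: 11 × -16 + 59 × 3 = 1
So 11 × -16 ≡ 1 (mod 59)
The inverse is -16 mod 59 = 43
Verification: 11 × 43 = 473 = 8 × 59 + 1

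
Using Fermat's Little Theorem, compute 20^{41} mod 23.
17

By Fermat's Little Theorem, a^(p-1) ≡ 1 (mod p) for prime p and gcd(a, p) = 1
Here p = 23, so 20^22 ≡ 1 (mod 23)
We can reduce the exponent: 41 mod 22 = 19
So 20^41 ≡ 20^19 (mod 23)
Computing: 20^19 mod 23 = 17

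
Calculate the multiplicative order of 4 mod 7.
Powers of 4 mod 7: 4^1≡4, 4^2≡2, 4^3≡1. Order = 3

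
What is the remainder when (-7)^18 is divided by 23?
Using repeated squaring. (-7) ≡ 16 (mod 23). 18 = 16 + 2 (binary 10010). Repeated squaring mod 23: 16^1 ≡ 16; 16^2 ≡ 16² = 256 ≡ 3; 16^4 ≡ 3² = 9 ≡ 9; 16^8 ≡ 9² = 81 ≡ 12; 16^16 ≡ 12² = 144 ≡ 6. Multiply: (-7)^18 ≡ 16^16 × 16^2 ≡ 6 × 3 (mod 23): 6 × 3 = 18 ≡ 18. So (-7)^18 ≡ 18 (mod 23).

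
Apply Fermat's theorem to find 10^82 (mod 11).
By Fermat: 10^{10} ≡ 1 (mod 11). 82 = 8×10 + 2. So 10^{82} ≡ 10^{2} ≡ 1 (mod 11)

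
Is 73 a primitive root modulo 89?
No

To verify, check if 73^(88/q) ≢ 1 (mod 89) for each prime divisor q of 88
Divisors of 88 = 88: [1, 2, 4, 8, 11, 22, 44, 88]
  73^(88/2) = 73^44 ≡ 1 (mod 89)
  73^(88/11) = 73^8 ≡ 45 (mod 89)
Conclusion: 73 is not a primitive root modulo 89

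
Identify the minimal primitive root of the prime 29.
p - 1 = 28 has prime divisors 2, 7. h is a primitive root mod 29 iff h^(28/q) ≢ 1 (mod 29) for each such q.
h = 2: 2^14 ≡ 28, 2^4 ≡ 16 (mod 29); none is 1, so 2 has order 28 and is a primitive root.
The smallest primitive root mod 29 is g = 2.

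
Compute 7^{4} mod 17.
4

Using successive squaring:
Binary expansion of 4: 100
Powers of 7 mod 17 (each is the square of the previous):
  7^1 ≡ 7 (mod 17)
  7^2 ≡ 7² = 49 ≡ 15 (mod 17)
  7^4 ≡ 15² = 225 ≡ 4 (mod 17)
4 is a power of 2, so 7^4 is the last square: ≡ 4 (mod 17)
Result: 7^4 ≡ 4 (mod 17)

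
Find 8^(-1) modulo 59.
37

Using Extended Euclidean Algorithm:
gcd(8, 59) = 1
Bezout coefficients: 8 × -22 + 59 × 3 = 1
So 8 × -22 ≡ 1 (mod 59)
The inverse is -22 mod 59 = 37
Verification: 8 × 37 = 296 = 5 × 59 + 1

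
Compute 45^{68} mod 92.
1

Using successive squaring:
Binary expansion of 68: 1000100
Powers of 45 mod 92 (each is the square of the previous):
  45^1 ≡ 45 (mod 92)
  45^2 ≡ 45² = 2025 ≡ 1 (mod 92)
  45^4 ≡ 1² = 1 ≡ 1 (mod 92)
  45^8 ≡ 1² = 1 ≡ 1 (mod 92)
  45^16 ≡ 1² = 1 ≡ 1 (mod 92)
  45^32 ≡ 1² = 1 ≡ 1 (mod 92)
  45^64 ≡ 1² = 1 ≡ 1 (mod 92)
68 = 64 + 4, so 45^68 = 45^64 × 45^4 ≡ 1 × 1 (mod 92)
Multiplying step by step:
  1 × 1 = 1 ≡ 1 (mod 92)
Result: 45^68 ≡ 1 (mod 92)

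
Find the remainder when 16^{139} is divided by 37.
By Fermat: 16^{36} ≡ 1 (mod 37). 139 = 3×36 + 31. So 16^{139} ≡ 16^{31} ≡ 9 (mod 37)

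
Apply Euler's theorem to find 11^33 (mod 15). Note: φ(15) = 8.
By Euler: 11^{8} ≡ 1 (mod 15) since gcd(11, 15) = 1. 33 = 4×8 + 1. So 11^{33} ≡ 11^{1} ≡ 11 (mod 15)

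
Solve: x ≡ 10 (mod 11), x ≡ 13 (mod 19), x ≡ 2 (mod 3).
M = 11 × 19 × 3 = 627. M₁ = 57, y₁ ≡ 6 (mod 11). M₂ = 33, y₂ ≡ 15 (mod 19). M₃ = 209, y₃ ≡ 2 (mod 3). x = 10×57×6 + 13×33×15 + 2×209×2 ≡ 32 (mod 627)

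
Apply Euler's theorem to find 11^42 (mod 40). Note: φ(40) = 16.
By Euler: 11^{16} ≡ 1 (mod 40) since gcd(11, 40) = 1. 42 = 2×16 + 10. So 11^{42} ≡ 11^{10} ≡ 1 (mod 40)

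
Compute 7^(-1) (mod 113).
7^(-1) ≡ 97 (mod 113). Verification: 7 × 97 = 679 ≡ 1 (mod 113)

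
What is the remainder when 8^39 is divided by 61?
Using repeated squaring. 39 = 32 + 4 + 2 + 1 (binary 100111). Repeated squaring mod 61: 8^1 ≡ 8; 8^2 ≡ 8² = 64 ≡ 3; 8^4 ≡ 3² = 9 ≡ 9; 8^8 ≡ 9² = 81 ≡ 20; 8^16 ≡ 20² = 400 ≡ 34; 8^32 ≡ 34² = 1156 ≡ 58. Multiply: 8^39 = 8^32 × 8^4 × 8^2 × 8^1 ≡ 58 × 9 × 3 × 8 (mod 61): 58 × 9 = 522 ≡ 34; 34 × 3 = 102 ≡ 41; 41 × 8 = 328 ≡ 23. So 8^39 ≡ 23 (mod 61).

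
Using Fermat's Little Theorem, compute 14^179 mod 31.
By Fermat: 14^{30} ≡ 1 (mod 31). 179 = 5×30 + 29. So 14^{179} ≡ 14^{29} ≡ 20 (mod 31)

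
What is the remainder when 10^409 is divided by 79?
Using Fermat: 10^{78} ≡ 1 (mod 79). 409 ≡ 19 (mod 78). So 10^{409} ≡ 10^{19} ≡ 18 (mod 79)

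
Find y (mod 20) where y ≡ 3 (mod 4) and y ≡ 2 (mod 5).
M = 4 × 5 = 20. M₁ = 5, y₁ ≡ 1 (mod 4). M₂ = 4, y₂ ≡ 4 (mod 5). y = 3×5×1 + 2×4×4 ≡ 7 (mod 20)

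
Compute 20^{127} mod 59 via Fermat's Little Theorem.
57

By Fermat's Little Theorem, a^(p-1) ≡ 1 (mod p) for prime p and gcd(a, p) = 1
Here p = 59, so 20^58 ≡ 1 (mod 59)
We can reduce the exponent: 127 mod 58 = 11
So 20^127 ≡ 20^11 (mod 59)
Computing: 20^11 mod 59 = 57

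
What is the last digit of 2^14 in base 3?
Using Fermat: 2^{2} ≡ 1 (mod 3). 14 ≡ 0 (mod 2). So 2^{14} ≡ 2^{0} ≡ 1 (mod 3)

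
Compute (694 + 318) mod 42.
4

(694 + 318) = 1012
1012 mod 42 = 4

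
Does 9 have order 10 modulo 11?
p - 1 = 10 has prime divisors 2, 5. Check 9^(10/q) mod 11 for each: 9^(10/2) = 9^5 ≡ 1, 9^(10/5) = 9^2 ≡ 4 (mod 11). Since 9^5 ≡ 1 (mod 11), the order of 9 divides 5 (in fact the order is 5) ≠ 10, so it is not a primitive root.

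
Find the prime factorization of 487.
487

Divide by primes starting from smallest:
487 ÷ 487 = 1

487 = 487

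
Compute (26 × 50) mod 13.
0

(26 × 50) = 1300
1300 mod 13 = 0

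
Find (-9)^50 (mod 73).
Using repeated squaring. (-9) ≡ 64 (mod 73). 50 = 32 + 16 + 2 (binary 110010). Repeated squaring mod 73: 64^1 ≡ 64; 64^2 ≡ 64² = 4096 ≡ 8; 64^4 ≡ 8² = 64 ≡ 64; 64^8 ≡ 64² = 4096 ≡ 8; 64^16 ≡ 8² = 64 ≡ 64; 64^32 ≡ 64² = 4096 ≡ 8. Multiply: (-9)^50 ≡ 64^32 × 64^16 × 64^2 ≡ 8 × 64 × 8 (mod 73): 8 × 64 = 512 ≡ 1; 1 × 8 = 8 ≡ 8. So (-9)^50 ≡ 8 (mod 73).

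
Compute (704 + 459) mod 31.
16

(704 + 459) = 1163
1163 mod 31 = 16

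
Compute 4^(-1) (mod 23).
4^(-1) ≡ 6 (mod 23). Verification: 4 × 6 = 24 ≡ 1 (mod 23)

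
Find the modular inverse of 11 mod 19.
11^(-1) ≡ 7 (mod 19). Verification: 11 × 7 = 77 ≡ 1 (mod 19)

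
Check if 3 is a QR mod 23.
By Euler's criterion: 3^{11} ≡ 1 (mod 23). Since this equals 1, 3 is a QR.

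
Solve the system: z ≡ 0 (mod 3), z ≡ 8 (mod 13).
M = 3 × 13 = 39. M₁ = 13, y₁ ≡ 1 (mod 3). M₂ = 3, y₂ ≡ 9 (mod 13). z = 0×13×1 + 8×3×9 ≡ 21 (mod 39)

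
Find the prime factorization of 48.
2^4 × 3

Divide by primes starting from smallest:
48 ÷ 2 = 24
24 ÷ 2 = 12
12 ÷ 2 = 6
6 ÷ 2 = 3
3 ÷ 3 = 1

48 = 2^4 × 3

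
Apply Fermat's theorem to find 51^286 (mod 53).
By Fermat: 51^{52} ≡ 1 (mod 53). 286 = 5×52 + 26. So 51^{286} ≡ 51^{26} ≡ 52 (mod 53)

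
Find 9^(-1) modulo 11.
5

Using Extended Euclidean Algorithm:
gcd(9, 11) = 1
Bezout coefficients: 9 × 5 + 11 × -4 = 1
So 9 × 5 ≡ 1 (mod 11)
The inverse is 5 mod 11 = 5
Verification: 9 × 5 = 45 = 4 × 11 + 1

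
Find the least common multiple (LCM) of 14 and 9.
126

First find GCD(14, 9) using the Euclidean algorithm:
14 = 1 × 9 + 5
9 = 1 × 5 + 4
5 = 1 × 4 + 1
4 = 4 × 1 + 0
GCD(14, 9) = 1

LCM formula: LCM(a, b) = (a × b) / GCD(a, b)
LCM(14, 9) = (14 × 9) / 1
LCM(14, 9) = 126 / 1
LCM(14, 9) = 126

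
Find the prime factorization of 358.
2 × 179

Divide by primes starting from smallest:
358 ÷ 2 = 179
179 ÷ 179 = 1

358 = 2 × 179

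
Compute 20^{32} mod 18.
4

Using successive squaring:
Binary expansion of 32: 100000
Powers of 20 mod 18 (each is the square of the previous):
  20^1 ≡ 2 (mod 18)
  20^2 ≡ 2² = 4 ≡ 4 (mod 18)
  20^4 ≡ 4² = 16 ≡ 16 (mod 18)
  20^8 ≡ 16² = 256 ≡ 4 (mod 18)
  20^16 ≡ 4² = 16 ≡ 16 (mod 18)
  20^32 ≡ 16² = 256 ≡ 4 (mod 18)
32 is a power of 2, so 20^32 is the last square: ≡ 4 (mod 18)
Result: 20^32 ≡ 4 (mod 18)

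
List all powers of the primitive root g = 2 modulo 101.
g^1, g^2, ..., g^{100} mod 101: {2, 4, 8, 16, 32, 64, 27, 54, 7, 14, 28, 56, 11, 22, 44, 88, 75, 49, 98, 95, 89, 77, 53, 5, 10, 20, 40, 80, 59, 17, 34, 68, 35, 70, 39, 78, 55, 9, 18, 36, 72, 43, 86, 71, 41, 82, 63, 25, 50, 100, 99, 97, 93, 85, 69, 37, 74, 47, 94, 87, 73, 45, 90, 79, 57, 13, 26, 52, 3, 6, 12, 24, 48, 96, 91, 81, 61, 21, 42, 84, 67, 33, 66, 31, 62, 23, 46, 92, 83, 65, 29, 58, 15, 30, 60, 19, 38, 76, 51, 1}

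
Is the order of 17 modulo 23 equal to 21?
No, the actual order is 22, not 21.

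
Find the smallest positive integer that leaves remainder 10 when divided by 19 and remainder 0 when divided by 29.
M = 19 × 29 = 551. M₁ = 29, y₁ ≡ 2 (mod 19). M₂ = 19, y₂ ≡ 26 (mod 29). y = 10×29×2 + 0×19×26 ≡ 29 (mod 551). The smallest positive such number is 29.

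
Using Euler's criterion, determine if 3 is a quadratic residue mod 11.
By Euler's criterion: 3^{5} ≡ 1 (mod 11). Since this equals 1, 3 is a QR.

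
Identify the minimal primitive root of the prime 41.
p - 1 = 40 has prime divisors 2, 5. h is a primitive root mod 41 iff h^(40/q) ≢ 1 (mod 41) for each such q.
h = 2: 2^20 ≡ 1, 2^8 ≡ 10 (mod 41); 2^20 ≡ 1, so not a primitive root.
h = 3: 3^20 ≡ 40, 3^8 ≡ 1 (mod 41); 3^8 ≡ 1, so not a primitive root.
h = 4: 4^20 ≡ 1, 4^8 ≡ 18 (mod 41); 4^20 ≡ 1, so not a primitive root.
h = 5: 5^20 ≡ 1, 5^8 ≡ 18 (mod 41); 5^20 ≡ 1, so not a primitive root.
h = 6: 6^20 ≡ 40, 6^8 ≡ 10 (mod 41); none is 1, so 6 has order 40 and is a primitive root.
The smallest primitive root mod 41 is g = 6.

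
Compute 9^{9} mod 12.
9

Using successive squaring:
Binary expansion of 9: 1001
Powers of 9 mod 12 (each is the square of the previous):
  9^1 ≡ 9 (mod 12)
  9^2 ≡ 9² = 81 ≡ 9 (mod 12)
  9^4 ≡ 9² = 81 ≡ 9 (mod 12)
  9^8 ≡ 9² = 81 ≡ 9 (mod 12)
9 = 8 + 1, so 9^9 = 9^8 × 9^1 ≡ 9 × 9 (mod 12)
Multiplying step by step:
  9 × 9 = 81 ≡ 9 (mod 12)
Result: 9^9 ≡ 9 (mod 12)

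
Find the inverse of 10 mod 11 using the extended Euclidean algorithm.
Extended GCD: 10(-1) + 11(1) = 1. So 10^(-1) ≡ 10 ≡ 10 (mod 11). Verify: 10 × 10 = 100 ≡ 1 (mod 11)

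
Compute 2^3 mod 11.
3 = 2 + 1 (binary 11). Repeated squaring mod 11: 2^1 ≡ 2; 2^2 ≡ 2² = 4 ≡ 4. Multiply: 2^3 = 2^2 × 2^1 ≡ 4 × 2 (mod 11): 4 × 2 = 8 ≡ 8. So 2^3 ≡ 8 (mod 11).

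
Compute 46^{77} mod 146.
46

Using successive squaring:
Binary expansion of 77: 1001101
Powers of 46 mod 146 (each is the square of the previous):
  46^1 ≡ 46 (mod 146)
  46^2 ≡ 46² = 2116 ≡ 72 (mod 146)
  46^4 ≡ 72² = 5184 ≡ 74 (mod 146)
  46^8 ≡ 74² = 5476 ≡ 74 (mod 146)
  46^16 ≡ 74² = 5476 ≡ 74 (mod 146)
  46^32 ≡ 74² = 5476 ≡ 74 (mod 146)
  46^64 ≡ 74² = 5476 ≡ 74 (mod 146)
77 = 64 + 8 + 4 + 1, so 46^77 = 46^64 × 46^8 × 46^4 × 46^1 ≡ 74 × 74 × 74 × 46 (mod 146)
Multiplying step by step:
  74 × 74 = 5476 ≡ 74 (mod 146)
  74 × 74 = 5476 ≡ 74 (mod 146)
  74 × 46 = 3404 ≡ 46 (mod 146)
Result: 46^77 ≡ 46 (mod 146)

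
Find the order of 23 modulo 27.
Powers of 23 mod 27: 23^1≡23, 23^2≡16, 23^3≡17, 23^4≡13, 23^5≡2, 23^6≡19, 23^7≡5, 23^8≡7, 23^9≡26, 23^10≡4, 23^11≡11, 23^12≡10, 23^13≡14, 23^14≡25, 23^15≡8, 23^16≡22, 23^17≡20, 23^18≡1. Order = 18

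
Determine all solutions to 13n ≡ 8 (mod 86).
80

Since gcd(13, 86) = 1 divides 8, a solution exists.
Multiply both sides by the inverse of 13 mod 86:
  13^(-1) mod 86 = 53
  x ≡ 53 × 8 ≡ 424 ≡ 80 (mod 86)
Verification: 13 × 80 = 1040 = 12 × 86 + 8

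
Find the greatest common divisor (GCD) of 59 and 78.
1

Using the Euclidean algorithm:
59 = 0 × 78 + 59
78 = 1 × 59 + 19
59 = 3 × 19 + 2
19 = 9 × 2 + 1
2 = 2 × 1 + 0

GCD(59, 78) = 1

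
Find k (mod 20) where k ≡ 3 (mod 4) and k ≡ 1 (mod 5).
M = 4 × 5 = 20. M₁ = 5, y₁ ≡ 1 (mod 4). M₂ = 4, y₂ ≡ 4 (mod 5). k = 3×5×1 + 1×4×4 ≡ 11 (mod 20)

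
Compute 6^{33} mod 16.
0

Using successive squaring:
Binary expansion of 33: 100001
Powers of 6 mod 16 (each is the square of the previous):
  6^1 ≡ 6 (mod 16)
  6^2 ≡ 6² = 36 ≡ 4 (mod 16)
  6^4 ≡ 4² = 16 ≡ 0 (mod 16)
  6^8 ≡ 0² = 0 ≡ 0 (mod 16)
  6^16 ≡ 0² = 0 ≡ 0 (mod 16)
  6^32 ≡ 0² = 0 ≡ 0 (mod 16)
33 = 32 + 1, so 6^33 = 6^32 × 6^1 ≡ 0 × 6 (mod 16)
Multiplying step by step:
  0 × 6 = 0 ≡ 0 (mod 16)
Result: 6^33 ≡ 0 (mod 16)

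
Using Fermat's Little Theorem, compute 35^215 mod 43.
By Fermat: 35^{42} ≡ 1 (mod 43). 215 = 5×42 + 5. So 35^{215} ≡ 35^{5} ≡ 41 (mod 43)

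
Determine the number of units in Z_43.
42

Prime factorization: 43 = 43
Using the formula φ(n) = n × Π(1 - 1/p) for each prime factor p:
φ(43) = 43 × (1 - 1/43)
φ(43) = 42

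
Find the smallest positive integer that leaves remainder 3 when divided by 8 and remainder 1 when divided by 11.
M = 8 × 11 = 88. M₁ = 11, y₁ ≡ 3 (mod 8). M₂ = 8, y₂ ≡ 7 (mod 11). x = 3×11×3 + 1×8×7 ≡ 67 (mod 88). The smallest positive such number is 67.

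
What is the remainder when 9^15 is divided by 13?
Using Fermat: 9^{12} ≡ 1 (mod 13). 15 ≡ 3 (mod 12). So 9^{15} ≡ 9^{3} ≡ 1 (mod 13)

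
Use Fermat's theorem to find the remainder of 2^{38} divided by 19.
4

By Fermat's Little Theorem, a^(p-1) ≡ 1 (mod p) for prime p and gcd(a, p) = 1
Here p = 19, so 2^18 ≡ 1 (mod 19)
We can reduce the exponent: 38 mod 18 = 2
So 2^38 ≡ 2^2 (mod 19)
Computing: 2^2 mod 19 = 4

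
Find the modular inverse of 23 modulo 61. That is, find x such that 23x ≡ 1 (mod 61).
8

Using Extended Euclidean Algorithm:
gcd(23, 61) = 1
Bezout coefficients: 23 × 8 + 61 × -3 = 1
So 23 × 8 ≡ 1 (mod 61)
The inverse is 8 mod 61 = 8
Verification: 23 × 8 = 184 = 3 × 61 + 1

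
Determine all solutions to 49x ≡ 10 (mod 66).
46

Since gcd(49, 66) = 1 divides 10, a solution exists.
Multiply both sides by the inverse of 49 mod 66:
  49^(-1) mod 66 = 31
  x ≡ 31 × 10 ≡ 310 ≡ 46 (mod 66)
Verification: 49 × 46 = 2254 = 34 × 66 + 10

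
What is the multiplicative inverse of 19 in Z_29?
19^(-1) ≡ 26 (mod 29). Verification: 19 × 26 = 494 ≡ 1 (mod 29)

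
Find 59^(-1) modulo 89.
86

Using Extended Euclidean Algorithm:
gcd(59, 89) = 1
Bezout coefficients: 59 × -3 + 89 × 2 = 1
So 59 × -3 ≡ 1 (mod 89)
The inverse is -3 mod 89 = 86
Verification: 59 × 86 = 5074 = 57 × 89 + 1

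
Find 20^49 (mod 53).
Using repeated squaring. 49 = 32 + 16 + 1 (binary 110001). Repeated squaring mod 53: 20^1 ≡ 20; 20^2 ≡ 20² = 400 ≡ 29; 20^4 ≡ 29² = 841 ≡ 46; 20^8 ≡ 46² = 2116 ≡ 49; 20^16 ≡ 49² = 2401 ≡ 16; 20^32 ≡ 16² = 256 ≡ 44. Multiply: 20^49 = 20^32 × 20^16 × 20^1 ≡ 44 × 16 × 20 (mod 53): 44 × 16 = 704 ≡ 15; 15 × 20 = 300 ≡ 35. So 20^49 ≡ 35 (mod 53).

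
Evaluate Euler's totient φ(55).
40

Prime factorization: 55 = 5 × 11
Using the formula φ(n) = n × Π(1 - 1/p) for each prime factor p:
φ(55) = 55 × (1 - 1/5) × (1 - 1/11)
φ(55) = 40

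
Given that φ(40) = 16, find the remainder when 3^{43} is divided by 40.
By Euler: 3^{16} ≡ 1 (mod 40) since gcd(3, 40) = 1. 43 = 2×16 + 11. So 3^{43} ≡ 3^{11} ≡ 27 (mod 40)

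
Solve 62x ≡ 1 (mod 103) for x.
5

Using Extended Euclidean Algorithm:
gcd(62, 103) = 1
Bezout coefficients: 62 × 5 + 103 × -3 = 1
So 62 × 5 ≡ 1 (mod 103)
The inverse is 5 mod 103 = 5
Verification: 62 × 5 = 310 = 3 × 103 + 1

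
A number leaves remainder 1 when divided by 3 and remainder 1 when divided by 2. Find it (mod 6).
M = 3 × 2 = 6. M₁ = 2, y₁ ≡ 2 (mod 3). M₂ = 3, y₂ ≡ 1 (mod 2). x = 1×2×2 + 1×3×1 ≡ 1 (mod 6)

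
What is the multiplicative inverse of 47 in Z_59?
47^(-1) ≡ 54 (mod 59). Verification: 47 × 54 = 2538 ≡ 1 (mod 59)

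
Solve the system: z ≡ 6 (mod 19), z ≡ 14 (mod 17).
M = 19 × 17 = 323. M₁ = 17, y₁ ≡ 9 (mod 19). M₂ = 19, y₂ ≡ 9 (mod 17). z = 6×17×9 + 14×19×9 ≡ 82 (mod 323)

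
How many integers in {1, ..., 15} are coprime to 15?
8

Prime factorization: 15 = 3 × 5
Using the formula φ(n) = n × Π(1 - 1/p) for each prime factor p:
φ(15) = 15 × (1 - 1/3) × (1 - 1/5)
φ(15) = 8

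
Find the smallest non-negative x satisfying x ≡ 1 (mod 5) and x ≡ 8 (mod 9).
M = 5 × 9 = 45. M₁ = 9, y₁ ≡ 4 (mod 5). M₂ = 5, y₂ ≡ 2 (mod 9). x = 1×9×4 + 8×5×2 ≡ 26 (mod 45)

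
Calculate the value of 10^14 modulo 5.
Using repeated squaring. 10 ≡ 0 (mod 5). 14 = 8 + 4 + 2 (binary 1110). Repeated squaring mod 5: 0^1 ≡ 0; 0^2 ≡ 0² = 0 ≡ 0; 0^4 ≡ 0² = 0 ≡ 0; 0^8 ≡ 0² = 0 ≡ 0. Multiply: 10^14 ≡ 0^8 × 0^4 × 0^2 ≡ 0 × 0 × 0 (mod 5): 0 × 0 = 0 ≡ 0; 0 × 0 = 0 ≡ 0. So 10^14 ≡ 0 (mod 5).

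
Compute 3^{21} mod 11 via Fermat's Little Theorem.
3

By Fermat's Little Theorem, a^(p-1) ≡ 1 (mod p) for prime p and gcd(a, p) = 1
Here p = 11, so 3^10 ≡ 1 (mod 11)
We can reduce the exponent: 21 mod 10 = 1
So 3^21 ≡ 3^1 (mod 11)
Computing: 3^1 mod 11 = 3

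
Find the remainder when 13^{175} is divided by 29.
By Fermat: 13^{28} ≡ 1 (mod 29). 175 = 6×28 + 7. So 13^{175} ≡ 13^{7} ≡ 28 (mod 29)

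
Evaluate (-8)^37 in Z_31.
Using Fermat: (-8)^{30} ≡ 1 (mod 31). 37 ≡ 7 (mod 30). So (-8)^{37} ≡ (-8)^{7} ≡ 29 (mod 31)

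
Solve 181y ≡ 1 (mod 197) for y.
181^(-1) ≡ 160 (mod 197). Verification: 181 × 160 = 28960 ≡ 1 (mod 197)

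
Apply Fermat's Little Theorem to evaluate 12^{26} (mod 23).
13

By Fermat's Little Theorem, a^(p-1) ≡ 1 (mod p) for prime p and gcd(a, p) = 1
Here p = 23, so 12^22 ≡ 1 (mod 23)
We can reduce the exponent: 26 mod 22 = 4
So 12^26 ≡ 12^4 (mod 23)
Computing: 12^4 mod 23 = 13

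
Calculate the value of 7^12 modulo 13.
Using Fermat: 7^{12} ≡ 1 (mod 13). 12 ≡ 0 (mod 12). So 7^{12} ≡ 7^{0} ≡ 1 (mod 13)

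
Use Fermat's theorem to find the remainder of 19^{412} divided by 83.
29

By Fermat's Little Theorem, a^(p-1) ≡ 1 (mod p) for prime p and gcd(a, p) = 1
Here p = 83, so 19^82 ≡ 1 (mod 83)
We can reduce the exponent: 412 mod 82 = 2
So 19^412 ≡ 19^2 (mod 83)
Computing: 19^2 mod 83 = 29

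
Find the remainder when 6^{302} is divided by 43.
By Fermat: 6^{42} ≡ 1 (mod 43). 302 = 7×42 + 8. So 6^{302} ≡ 6^{8} ≡ 36 (mod 43)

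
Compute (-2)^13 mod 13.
Using Fermat: (-2)^{12} ≡ 1 (mod 13). 13 ≡ 1 (mod 12). So (-2)^{13} ≡ (-2)^{1} ≡ 11 (mod 13)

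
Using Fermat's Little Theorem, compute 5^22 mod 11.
By Fermat: 5^{10} ≡ 1 (mod 11). 22 = 2×10 + 2. So 5^{22} ≡ 5^{2} ≡ 3 (mod 11)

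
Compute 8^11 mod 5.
Using Fermat: 8^{4} ≡ 1 (mod 5). 11 ≡ 3 (mod 4). So 8^{11} ≡ 8^{3} ≡ 2 (mod 5)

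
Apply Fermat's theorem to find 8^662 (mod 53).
By Fermat: 8^{52} ≡ 1 (mod 53). 662 ≡ 38 (mod 52). So 8^{662} ≡ 8^{38} ≡ 17 (mod 53)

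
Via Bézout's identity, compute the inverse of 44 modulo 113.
Extended GCD: 44(18) + 113(-7) = 1. So 44^(-1) ≡ 18 ≡ 18 (mod 113). Verify: 44 × 18 = 792 ≡ 1 (mod 113)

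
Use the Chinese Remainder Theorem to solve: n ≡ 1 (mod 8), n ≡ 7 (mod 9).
M = 8 × 9 = 72. M₁ = 9, y₁ ≡ 1 (mod 8). M₂ = 8, y₂ ≡ 8 (mod 9). n = 1×9×1 + 7×8×8 ≡ 25 (mod 72)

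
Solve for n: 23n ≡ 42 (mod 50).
4

Since gcd(23, 50) = 1 divides 42, a solution exists.
Multiply both sides by the inverse of 23 mod 50:
  23^(-1) mod 50 = 37
  x ≡ 37 × 42 ≡ 1554 ≡ 4 (mod 50)
Verification: 23 × 4 = 92 = 1 × 50 + 42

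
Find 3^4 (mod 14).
4 = 4 (binary 100). Repeated squaring mod 14: 3^1 ≡ 3; 3^2 ≡ 3² = 9 ≡ 9; 3^4 ≡ 9² = 81 ≡ 11. So 3^4 ≡ 11 (mod 14).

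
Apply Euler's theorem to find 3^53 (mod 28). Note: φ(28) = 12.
By Euler: 3^{12} ≡ 1 (mod 28) since gcd(3, 28) = 1. 53 = 4×12 + 5. So 3^{53} ≡ 3^{5} ≡ 19 (mod 28)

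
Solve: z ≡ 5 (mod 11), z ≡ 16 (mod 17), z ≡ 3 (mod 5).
M = 11 × 17 × 5 = 935. M₁ = 85, y₁ ≡ 7 (mod 11). M₂ = 55, y₂ ≡ 13 (mod 17). M₃ = 187, y₃ ≡ 3 (mod 5). z = 5×85×7 + 16×55×13 + 3×187×3 ≡ 203 (mod 935)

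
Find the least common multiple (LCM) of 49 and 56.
392

First find GCD(49, 56) using the Euclidean algorithm:
49 = 0 × 56 + 49
56 = 1 × 49 + 7
49 = 7 × 7 + 0
GCD(49, 56) = 7

LCM formula: LCM(a, b) = (a × b) / GCD(a, b)
LCM(49, 56) = (49 × 56) / 7
LCM(49, 56) = 2744 / 7
LCM(49, 56) = 392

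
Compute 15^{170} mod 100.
25

Using successive squaring:
Binary expansion of 170: 10101010
Powers of 15 mod 100 (each is the square of the previous):
  15^1 ≡ 15 (mod 100)
  15^2 ≡ 15² = 225 ≡ 25 (mod 100)
  15^4 ≡ 25² = 625 ≡ 25 (mod 100)
  15^8 ≡ 25² = 625 ≡ 25 (mod 100)
  15^16 ≡ 25² = 625 ≡ 25 (mod 100)
  15^32 ≡ 25² = 625 ≡ 25 (mod 100)
  15^64 ≡ 25² = 625 ≡ 25 (mod 100)
  15^128 ≡ 25² = 625 ≡ 25 (mod 100)
170 = 128 + 32 + 8 + 2, so 15^170 = 15^128 × 15^32 × 15^8 × 15^2 ≡ 25 × 25 × 25 × 25 (mod 100)
Multiplying step by step:
  25 × 25 = 625 ≡ 25 (mod 100)
  25 × 25 = 625 ≡ 25 (mod 100)
  25 × 25 = 625 ≡ 25 (mod 100)
Result: 15^170 ≡ 25 (mod 100)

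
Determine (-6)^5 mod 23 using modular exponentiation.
(-6) ≡ 17 (mod 23). 5 = 4 + 1 (binary 101). Repeated squaring mod 23: 17^1 ≡ 17; 17^2 ≡ 17² = 289 ≡ 13; 17^4 ≡ 13² = 169 ≡ 8. Multiply: (-6)^5 ≡ 17^4 × 17^1 ≡ 8 × 17 (mod 23): 8 × 17 = 136 ≡ 21. So (-6)^5 ≡ 21 (mod 23).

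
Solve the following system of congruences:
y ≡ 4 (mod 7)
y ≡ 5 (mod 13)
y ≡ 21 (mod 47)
4204

Using the Chinese Remainder Theorem:
M = product of moduli = 4277
For equation 1: M_1 = 611, 611 ≡ 2 (mod 7), inverse of 611 mod 7 is 4 (check: 2 × 4 = 8 ≡ 1 (mod 7))
For equation 2: M_2 = 329, 329 ≡ 4 (mod 13), inverse of 329 mod 13 is 10 (check: 4 × 10 = 40 ≡ 1 (mod 13))
For equation 3: M_3 = 91, 91 ≡ 44 (mod 47), inverse of 91 mod 47 is 31 (check: 44 × 31 = 1364 ≡ 1 (mod 47))
Combine: y ≡ Σ r_i×M_i×(M_i⁻¹ mod m_i) = 4×611×4 + 5×329×10 + 21×91×31 = 9776 + 16450 + 59241 = 85467
85467 mod 4277 = 4204
y ≡ 4204 (mod 4277)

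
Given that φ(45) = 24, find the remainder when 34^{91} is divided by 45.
By Euler: 34^{24} ≡ 1 (mod 45) since gcd(34, 45) = 1. 91 = 3×24 + 19. So 34^{91} ≡ 34^{19} ≡ 34 (mod 45)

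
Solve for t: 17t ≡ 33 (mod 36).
21

Since gcd(17, 36) = 1 divides 33, a solution exists.
Multiply both sides by the inverse of 17 mod 36:
  17^(-1) mod 36 = 17
  x ≡ 17 × 33 ≡ 561 ≡ 21 (mod 36)
Verification: 17 × 21 = 357 = 9 × 36 + 33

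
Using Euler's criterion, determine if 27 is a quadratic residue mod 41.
By Euler's criterion: 27^{20} ≡ 40 (mod 41). Since this equals -1 (≡ 40), 27 is not a QR.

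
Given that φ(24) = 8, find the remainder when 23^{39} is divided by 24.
By Euler: 23^{8} ≡ 1 (mod 24) since gcd(23, 24) = 1. 39 = 4×8 + 7. So 23^{39} ≡ 23^{7} ≡ 23 (mod 24)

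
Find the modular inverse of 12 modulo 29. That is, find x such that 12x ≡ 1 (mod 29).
17

Using Extended Euclidean Algorithm:
gcd(12, 29) = 1
Bezout coefficients: 12 × -12 + 29 × 5 = 1
So 12 × -12 ≡ 1 (mod 29)
The inverse is -12 mod 29 = 17
Verification: 12 × 17 = 204 = 7 × 29 + 1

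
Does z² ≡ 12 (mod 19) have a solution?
By Euler's criterion: 12^{9} ≡ 18 (mod 19). Since this equals -1 (≡ 18), 12 is not a QR.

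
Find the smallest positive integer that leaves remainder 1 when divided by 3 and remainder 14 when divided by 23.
M = 3 × 23 = 69. M₁ = 23, y₁ ≡ 2 (mod 3). M₂ = 3, y₂ ≡ 8 (mod 23). x = 1×23×2 + 14×3×8 ≡ 37 (mod 69). The smallest positive such number is 37.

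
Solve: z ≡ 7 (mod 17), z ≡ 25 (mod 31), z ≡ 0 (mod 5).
M = 17 × 31 × 5 = 2635. M₁ = 155, y₁ ≡ 9 (mod 17). M₂ = 85, y₂ ≡ 27 (mod 31). M₃ = 527, y₃ ≡ 3 (mod 5). z = 7×155×9 + 25×85×27 + 0×527×3 ≡ 1265 (mod 2635)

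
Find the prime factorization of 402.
2 × 3 × 67

Divide by primes starting from smallest:
402 ÷ 2 = 201
201 ÷ 3 = 67
67 ÷ 67 = 1

402 = 2 × 3 × 67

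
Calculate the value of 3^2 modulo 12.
2 = 2 (binary 10). Repeated squaring mod 12: 3^1 ≡ 3; 3^2 ≡ 3² = 9 ≡ 9. So 3^2 ≡ 9 (mod 12).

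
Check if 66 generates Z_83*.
p - 1 = 82 has prime divisors 2, 41. Check 66^(82/q) mod 83 for each: 66^(82/2) = 66^41 ≡ 82, 66^(82/41) = 66^2 ≡ 40 (mod 83). None of these is 1, so 66 has order 82 = φ(83), so it is a primitive root mod 83.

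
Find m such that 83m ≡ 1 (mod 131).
83^(-1) ≡ 30 (mod 131). Verification: 83 × 30 = 2490 ≡ 1 (mod 131)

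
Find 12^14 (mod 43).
Using repeated squaring. 14 = 8 + 4 + 2 (binary 1110). Repeated squaring mod 43: 12^1 ≡ 12; 12^2 ≡ 12² = 144 ≡ 15; 12^4 ≡ 15² = 225 ≡ 10; 12^8 ≡ 10² = 100 ≡ 14. Multiply: 12^14 = 12^8 × 12^4 × 12^2 ≡ 14 × 10 × 15 (mod 43): 14 × 10 = 140 ≡ 11; 11 × 15 = 165 ≡ 36. So 12^14 ≡ 36 (mod 43).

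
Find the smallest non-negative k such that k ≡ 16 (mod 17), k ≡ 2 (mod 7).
16

Using the Chinese Remainder Theorem:
M = product of moduli = 119
For equation 1: M_1 = 7, 7 ≡ 7 (mod 17), inverse of 7 mod 17 is 5 (check: 7 × 5 = 35 ≡ 1 (mod 17))
For equation 2: M_2 = 17, 17 ≡ 3 (mod 7), inverse of 17 mod 7 is 5 (check: 3 × 5 = 15 ≡ 1 (mod 7))
Combine: k ≡ Σ r_i×M_i×(M_i⁻¹ mod m_i) = 16×7×5 + 2×17×5 = 560 + 170 = 730
730 mod 119 = 16
k ≡ 16 (mod 119)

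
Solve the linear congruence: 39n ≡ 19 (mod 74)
65

Since gcd(39, 74) = 1 divides 19, a solution exists.
Multiply both sides by the inverse of 39 mod 74:
  39^(-1) mod 74 = 19
  x ≡ 19 × 19 ≡ 361 ≡ 65 (mod 74)
Verification: 39 × 65 = 2535 = 34 × 74 + 19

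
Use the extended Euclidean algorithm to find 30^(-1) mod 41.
Extended GCD: 30(-15) + 41(11) = 1. So 30^(-1) ≡ 26 ≡ 26 (mod 41). Verify: 30 × 26 = 780 ≡ 1 (mod 41)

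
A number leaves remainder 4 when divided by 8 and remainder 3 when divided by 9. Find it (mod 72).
M = 8 × 9 = 72. M₁ = 9, y₁ ≡ 1 (mod 8). M₂ = 8, y₂ ≡ 8 (mod 9). k = 4×9×1 + 3×8×8 ≡ 12 (mod 72)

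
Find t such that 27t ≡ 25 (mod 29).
2

Since gcd(27, 29) = 1 divides 25, a solution exists.
Multiply both sides by the inverse of 27 mod 29:
  27^(-1) mod 29 = 14
  x ≡ 14 × 25 ≡ 350 ≡ 2 (mod 29)
Verification: 27 × 2 = 54 = 1 × 29 + 25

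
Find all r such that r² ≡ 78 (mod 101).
The square roots of 78 mod 101 are 52 and 49. Verify: 52² = 2704 ≡ 78 (mod 101)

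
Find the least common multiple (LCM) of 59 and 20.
1180

First find GCD(59, 20) using the Euclidean algorithm:
59 = 2 × 20 + 19
20 = 1 × 19 + 1
19 = 19 × 1 + 0
GCD(59, 20) = 1

LCM formula: LCM(a, b) = (a × b) / GCD(a, b)
LCM(59, 20) = (59 × 20) / 1
LCM(59, 20) = 1180 / 1
LCM(59, 20) = 1180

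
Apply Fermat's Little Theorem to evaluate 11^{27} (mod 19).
1

By Fermat's Little Theorem, a^(p-1) ≡ 1 (mod p) for prime p and gcd(a, p) = 1
Here p = 19, so 11^18 ≡ 1 (mod 19)
We can reduce the exponent: 27 mod 18 = 9
So 11^27 ≡ 11^9 (mod 19)
Computing: 11^9 mod 19 = 1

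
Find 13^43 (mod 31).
Using Fermat: 13^{30} ≡ 1 (mod 31). 43 ≡ 13 (mod 30). So 13^{43} ≡ 13^{13} ≡ 11 (mod 31)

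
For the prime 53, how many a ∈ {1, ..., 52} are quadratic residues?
For prime 53, there are (p-1)/2 = (53-1)/2 = 26 quadratic residues (excluding 0).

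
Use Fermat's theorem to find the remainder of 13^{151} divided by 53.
36

By Fermat's Little Theorem, a^(p-1) ≡ 1 (mod p) for prime p and gcd(a, p) = 1
Here p = 53, so 13^52 ≡ 1 (mod 53)
We can reduce the exponent: 151 mod 52 = 47
So 13^151 ≡ 13^47 (mod 53)
Computing: 13^47 mod 53 = 36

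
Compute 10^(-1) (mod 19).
10^(-1) ≡ 2 (mod 19). Verification: 10 × 2 = 20 ≡ 1 (mod 19)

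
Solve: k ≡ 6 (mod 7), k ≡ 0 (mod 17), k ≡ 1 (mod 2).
M = 7 × 17 × 2 = 238. M₁ = 34, y₁ ≡ 6 (mod 7). M₂ = 14, y₂ ≡ 11 (mod 17). M₃ = 119, y₃ ≡ 1 (mod 2). k = 6×34×6 + 0×14×11 + 1×119×1 ≡ 153 (mod 238)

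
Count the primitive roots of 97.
32

The number of primitive roots modulo p is φ(p-1) = φ(96)
φ(96) = 32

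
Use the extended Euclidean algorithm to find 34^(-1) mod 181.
Extended GCD: 34(16) + 181(-3) = 1. So 34^(-1) ≡ 16 ≡ 16 (mod 181). Verify: 34 × 16 = 544 ≡ 1 (mod 181)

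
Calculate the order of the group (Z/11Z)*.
10

Prime factorization: 11 = 11
Using the formula φ(n) = n × Π(1 - 1/p) for each prime factor p:
φ(11) = 11 × (1 - 1/11)
φ(11) = 10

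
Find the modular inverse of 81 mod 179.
81^(-1) ≡ 42 (mod 179). Verification: 81 × 42 = 3402 ≡ 1 (mod 179)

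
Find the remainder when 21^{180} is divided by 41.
By Fermat: 21^{40} ≡ 1 (mod 41). 180 = 4×40 + 20. So 21^{180} ≡ 21^{20} ≡ 1 (mod 41)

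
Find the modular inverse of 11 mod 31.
11^(-1) ≡ 17 (mod 31). Verification: 11 × 17 = 187 ≡ 1 (mod 31)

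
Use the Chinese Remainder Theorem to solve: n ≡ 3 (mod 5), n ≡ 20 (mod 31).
M = 5 × 31 = 155. M₁ = 31, y₁ ≡ 1 (mod 5). M₂ = 5, y₂ ≡ 25 (mod 31). n = 3×31×1 + 20×5×25 ≡ 113 (mod 155)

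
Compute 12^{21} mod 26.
12

Using successive squaring:
Binary expansion of 21: 10101
Powers of 12 mod 26 (each is the square of the previous):
  12^1 ≡ 12 (mod 26)
  12^2 ≡ 12² = 144 ≡ 14 (mod 26)
  12^4 ≡ 14² = 196 ≡ 14 (mod 26)
  12^8 ≡ 14² = 196 ≡ 14 (mod 26)
  12^16 ≡ 14² = 196 ≡ 14 (mod 26)
21 = 16 + 4 + 1, so 12^21 = 12^16 × 12^4 × 12^1 ≡ 14 × 14 × 12 (mod 26)
Multiplying step by step:
  14 × 14 = 196 ≡ 14 (mod 26)
  14 × 12 = 168 ≡ 12 (mod 26)
Result: 12^21 ≡ 12 (mod 26)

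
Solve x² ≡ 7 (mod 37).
The square roots of 7 mod 37 are 9 and 28. Verify: 9² = 81 ≡ 7 (mod 37)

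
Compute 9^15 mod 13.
Using Fermat: 9^{12} ≡ 1 (mod 13). 15 ≡ 3 (mod 12). So 9^{15} ≡ 9^{3} ≡ 1 (mod 13)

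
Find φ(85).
64

Prime factorization: 85 = 5 × 17
Using the formula φ(n) = n × Π(1 - 1/p) for each prime factor p:
φ(85) = 85 × (1 - 1/5) × (1 - 1/17)
φ(85) = 64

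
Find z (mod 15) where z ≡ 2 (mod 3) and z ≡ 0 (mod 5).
M = 3 × 5 = 15. M₁ = 5, y₁ ≡ 2 (mod 3). M₂ = 3, y₂ ≡ 2 (mod 5). z = 2×5×2 + 0×3×2 ≡ 5 (mod 15)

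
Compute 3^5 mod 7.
5 = 4 + 1 (binary 101). Repeated squaring mod 7: 3^1 ≡ 3; 3^2 ≡ 3² = 9 ≡ 2; 3^4 ≡ 2² = 4 ≡ 4. Multiply: 3^5 = 3^4 × 3^1 ≡ 4 × 3 (mod 7): 4 × 3 = 12 ≡ 5. So 3^5 ≡ 5 (mod 7).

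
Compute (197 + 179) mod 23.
8

(197 + 179) = 376
376 mod 23 = 8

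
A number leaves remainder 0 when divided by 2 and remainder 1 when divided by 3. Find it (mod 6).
M = 2 × 3 = 6. M₁ = 3, y₁ ≡ 1 (mod 2). M₂ = 2, y₂ ≡ 2 (mod 3). m = 0×3×1 + 1×2×2 ≡ 4 (mod 6)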